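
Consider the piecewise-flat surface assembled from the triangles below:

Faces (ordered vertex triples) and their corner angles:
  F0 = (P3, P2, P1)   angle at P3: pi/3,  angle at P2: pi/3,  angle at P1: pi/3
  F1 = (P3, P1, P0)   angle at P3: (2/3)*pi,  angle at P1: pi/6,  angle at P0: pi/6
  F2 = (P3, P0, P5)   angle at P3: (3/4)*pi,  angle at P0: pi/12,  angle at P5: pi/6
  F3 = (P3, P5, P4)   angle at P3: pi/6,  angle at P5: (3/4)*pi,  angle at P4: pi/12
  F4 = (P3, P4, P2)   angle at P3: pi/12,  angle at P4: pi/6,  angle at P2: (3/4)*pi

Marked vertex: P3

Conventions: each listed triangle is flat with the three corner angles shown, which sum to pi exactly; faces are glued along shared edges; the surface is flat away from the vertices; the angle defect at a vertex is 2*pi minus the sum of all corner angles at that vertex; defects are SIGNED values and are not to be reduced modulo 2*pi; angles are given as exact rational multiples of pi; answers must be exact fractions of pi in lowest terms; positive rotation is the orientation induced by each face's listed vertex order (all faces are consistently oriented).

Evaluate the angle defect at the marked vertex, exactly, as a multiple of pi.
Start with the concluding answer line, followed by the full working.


Answer: defect(P3) = 0

Sum of corner angles at P3: 2*pi
defect = 2*pi - 2*pi


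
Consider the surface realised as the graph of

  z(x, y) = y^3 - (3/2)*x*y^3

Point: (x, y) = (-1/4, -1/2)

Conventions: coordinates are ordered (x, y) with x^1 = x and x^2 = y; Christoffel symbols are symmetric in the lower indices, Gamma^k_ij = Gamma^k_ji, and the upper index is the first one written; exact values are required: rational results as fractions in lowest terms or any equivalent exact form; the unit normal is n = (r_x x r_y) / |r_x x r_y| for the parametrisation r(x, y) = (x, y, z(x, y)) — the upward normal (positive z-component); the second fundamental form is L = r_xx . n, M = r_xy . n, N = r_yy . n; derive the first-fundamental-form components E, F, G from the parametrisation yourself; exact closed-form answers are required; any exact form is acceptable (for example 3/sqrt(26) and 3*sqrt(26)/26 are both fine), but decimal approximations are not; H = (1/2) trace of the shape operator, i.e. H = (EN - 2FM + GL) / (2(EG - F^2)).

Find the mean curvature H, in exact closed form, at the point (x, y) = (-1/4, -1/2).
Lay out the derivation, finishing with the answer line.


z_x = 3/16, z_y = 33/32, z_xx = 0, z_xy = -9/8, z_yy = -33/8
E = 265/256, F = 99/512, G = 2113/1024; answer radicand W^2 = 2149/1024
unnormalised second-form numerators: l = 0, m = -9/8, n = -33/8; L = l/sqrt(2149/1024), and similarly M = m/sqrt(W^2), N = n/sqrt(W^2)
H = (E*n - 2*F*m + G*l) / (2*(EG - F^2)*sqrt(W^2)); E*n - 2*F*m + G*l = -3927/1024, EG - F^2 = 2149/1024, so H = (-561/614)/sqrt(2149/1024)

Answer: H = -8976*sqrt(2149)/659743


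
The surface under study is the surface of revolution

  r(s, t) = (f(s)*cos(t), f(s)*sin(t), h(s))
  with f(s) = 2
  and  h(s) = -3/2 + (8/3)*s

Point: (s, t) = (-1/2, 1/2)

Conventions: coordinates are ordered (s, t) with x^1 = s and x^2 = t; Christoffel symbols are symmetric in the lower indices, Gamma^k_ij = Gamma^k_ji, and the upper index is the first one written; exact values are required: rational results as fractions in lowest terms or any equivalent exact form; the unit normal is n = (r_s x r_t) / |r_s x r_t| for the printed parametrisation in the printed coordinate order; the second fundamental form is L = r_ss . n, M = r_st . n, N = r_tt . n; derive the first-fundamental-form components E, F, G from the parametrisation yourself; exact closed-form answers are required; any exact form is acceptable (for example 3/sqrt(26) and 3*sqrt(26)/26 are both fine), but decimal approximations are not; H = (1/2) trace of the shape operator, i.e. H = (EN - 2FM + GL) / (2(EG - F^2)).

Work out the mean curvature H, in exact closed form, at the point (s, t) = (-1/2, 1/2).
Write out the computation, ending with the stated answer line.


f = 2, f' = 0, f'' = 0, h' = 8/3, h'' = 0
E = 64/9, F = 0, G = 4; answer radicand W^2 = 64/9
unnormalised second-form numerators: l = 0, m = 0, n = 16/3; L = l/sqrt(64/9), and similarly M = m/sqrt(W^2), N = n/sqrt(W^2)
H = (E*n - 2*F*m + G*l) / (2*(EG - F^2)*sqrt(W^2)); E*n - 2*F*m + G*l = 1024/27, EG - F^2 = 256/9, so H = (2/3)/sqrt(64/9)

Answer: H = 1/4


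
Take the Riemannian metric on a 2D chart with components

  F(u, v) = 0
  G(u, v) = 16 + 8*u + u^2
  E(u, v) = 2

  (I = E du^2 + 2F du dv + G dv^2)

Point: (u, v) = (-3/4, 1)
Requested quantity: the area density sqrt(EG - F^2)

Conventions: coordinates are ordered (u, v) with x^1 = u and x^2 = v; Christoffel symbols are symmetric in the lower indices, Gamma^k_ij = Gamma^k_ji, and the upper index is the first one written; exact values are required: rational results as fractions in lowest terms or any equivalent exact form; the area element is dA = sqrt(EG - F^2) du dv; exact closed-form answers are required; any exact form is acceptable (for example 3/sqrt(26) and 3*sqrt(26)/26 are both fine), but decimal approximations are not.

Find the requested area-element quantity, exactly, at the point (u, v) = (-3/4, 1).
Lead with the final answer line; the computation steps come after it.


Answer: sqrt(EG - F^2) = 13*sqrt(2)/4

E = 2, F = 0, G = 169/16; EG - F^2 = 169/8


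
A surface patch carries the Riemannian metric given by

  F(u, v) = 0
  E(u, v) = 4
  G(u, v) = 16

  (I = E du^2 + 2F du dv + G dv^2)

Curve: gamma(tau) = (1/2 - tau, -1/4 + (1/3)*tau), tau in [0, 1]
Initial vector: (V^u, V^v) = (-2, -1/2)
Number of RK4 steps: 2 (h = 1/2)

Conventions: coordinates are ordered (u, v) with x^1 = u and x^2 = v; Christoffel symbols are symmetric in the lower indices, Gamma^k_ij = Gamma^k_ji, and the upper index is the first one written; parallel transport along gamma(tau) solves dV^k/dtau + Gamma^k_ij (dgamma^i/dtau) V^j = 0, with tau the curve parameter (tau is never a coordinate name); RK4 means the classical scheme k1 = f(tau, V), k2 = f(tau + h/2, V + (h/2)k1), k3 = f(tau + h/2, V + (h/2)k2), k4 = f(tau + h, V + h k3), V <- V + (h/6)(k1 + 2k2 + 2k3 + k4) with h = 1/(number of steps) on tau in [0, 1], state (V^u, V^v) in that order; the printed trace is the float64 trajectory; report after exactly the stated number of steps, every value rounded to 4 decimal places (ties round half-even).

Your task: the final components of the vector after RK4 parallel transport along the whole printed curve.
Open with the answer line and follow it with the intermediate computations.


Answer: V^u = -2.0000, V^v = -0.5000

gamma'(tau) = (-1, 1/3); f(tau, V)^k = -Gamma^k_ij(gamma(tau)) gamma'^i(tau) V^j; h = 1/2; intermediate values shown to 6 dp
curve data and Christoffel symbols at the stage parameters:
  tau = 0.000000: gamma = (0.500000, -0.250000), gamma' = (-1.000000, 0.333333); Gamma_uuu = 0.000000, Gamma_uuv = 0.000000, Gamma_uvv = 0.000000, Gamma_vuu = 0.000000, Gamma_vuv = 0.000000, Gamma_vvv = 0.000000
  tau = 0.250000: gamma = (0.250000, -0.166667), gamma' = (-1.000000, 0.333333); Gamma_uuu = 0.000000, Gamma_uuv = 0.000000, Gamma_uvv = 0.000000, Gamma_vuu = 0.000000, Gamma_vuv = 0.000000, Gamma_vvv = 0.000000
  tau = 0.500000: gamma = (0.000000, -0.083333), gamma' = (-1.000000, 0.333333); Gamma_uuu = 0.000000, Gamma_uuv = 0.000000, Gamma_uvv = 0.000000, Gamma_vuu = 0.000000, Gamma_vuv = 0.000000, Gamma_vvv = 0.000000
  tau = 0.750000: gamma = (-0.250000, 0.000000), gamma' = (-1.000000, 0.333333); Gamma_uuu = 0.000000, Gamma_uuv = 0.000000, Gamma_uvv = 0.000000, Gamma_vuu = 0.000000, Gamma_vuv = 0.000000, Gamma_vvv = 0.000000
  tau = 1.000000: gamma = (-0.500000, 0.083333), gamma' = (-1.000000, 0.333333); Gamma_uuu = 0.000000, Gamma_uuv = 0.000000, Gamma_uvv = 0.000000, Gamma_vuu = 0.000000, Gamma_vuv = 0.000000, Gamma_vvv = 0.000000
step 0: V^u = -2.0000, V^v = -0.5000
step 1: k1 = (0.000000, 0.000000), k2 = (0.000000, 0.000000), k3 = (0.000000, 0.000000), k4 = (0.000000, 0.000000); V <- V + (h/6)(k1 + 2k2 + 2k3 + k4): V^u = -2.0000, V^v = -0.5000
step 2: k1 = (0.000000, 0.000000), k2 = (0.000000, 0.000000), k3 = (0.000000, 0.000000), k4 = (0.000000, 0.000000); V <- V + (h/6)(k1 + 2k2 + 2k3 + k4): V^u = -2.0000, V^v = -0.5000


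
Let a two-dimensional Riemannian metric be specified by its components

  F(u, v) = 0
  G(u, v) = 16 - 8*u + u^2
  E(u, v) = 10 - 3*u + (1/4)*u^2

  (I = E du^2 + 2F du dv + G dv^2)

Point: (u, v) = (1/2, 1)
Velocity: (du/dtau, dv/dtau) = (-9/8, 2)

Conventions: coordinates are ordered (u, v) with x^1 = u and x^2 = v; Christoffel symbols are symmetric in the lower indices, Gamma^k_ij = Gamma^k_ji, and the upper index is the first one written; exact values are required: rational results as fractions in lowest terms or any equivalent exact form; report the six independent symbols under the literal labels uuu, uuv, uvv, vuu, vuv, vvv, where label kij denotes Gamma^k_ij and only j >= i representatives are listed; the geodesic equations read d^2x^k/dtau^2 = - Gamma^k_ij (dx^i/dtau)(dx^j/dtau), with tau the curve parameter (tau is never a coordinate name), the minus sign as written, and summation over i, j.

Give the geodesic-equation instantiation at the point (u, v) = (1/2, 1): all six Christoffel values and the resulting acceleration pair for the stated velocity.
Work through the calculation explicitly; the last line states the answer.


E = 137/16, F = 0, G = 49/4 at the point
E_u = -11/4, E_v = 0, F_u = 0, F_v = 0, G_u = -7, G_v = 0
EG - F^2 = 6713/64;  g^inv = (64/6713) * [[49/4, 0], [0, 137/16]]
first-kind symbols [ij,l] = (1/2)(d_i g_jl + d_j g_il - d_l g_ij): [uu,u] = E_u/2 = -11/8, [uu,v] = F_u - E_v/2 = 0, [uv,u] = E_v/2 = 0, [uv,v] = G_u/2 = -7/2, [vv,u] = F_v - G_u/2 = 7/2, [vv,v] = G_v/2 = 0
Gamma^u_ij = (G*[ij,u] - F*[ij,v])/(EG - F^2), Gamma^v_ij = (E*[ij,v] - F*[ij,u])/(EG - F^2)
Gamma_uuu = -22/137, Gamma_uuv = 0, Gamma_uvv = 56/137, Gamma_vuu = 0, Gamma_vuv = -2/7, Gamma_vvv = 0
d^2u/dtau^2 = -(Gamma_uuu*(-9/8)^2 + 2*Gamma_uuv*(-9/8)*(2) + Gamma_uvv*(2)^2) = -6277/4384
d^2v/dtau^2 = -(Gamma_vuu*(-9/8)^2 + 2*Gamma_vuv*(-9/8)*(2) + Gamma_vvv*(2)^2) = -9/7

Answer: Gamma_uuu = -22/137, Gamma_uuv = 0, Gamma_uvv = 56/137, Gamma_vuu = 0, Gamma_vuv = -2/7, Gamma_vvv = 0; accelerations (d^2u/dtau^2, d^2v/dtau^2) = (-6277/4384, -9/7)


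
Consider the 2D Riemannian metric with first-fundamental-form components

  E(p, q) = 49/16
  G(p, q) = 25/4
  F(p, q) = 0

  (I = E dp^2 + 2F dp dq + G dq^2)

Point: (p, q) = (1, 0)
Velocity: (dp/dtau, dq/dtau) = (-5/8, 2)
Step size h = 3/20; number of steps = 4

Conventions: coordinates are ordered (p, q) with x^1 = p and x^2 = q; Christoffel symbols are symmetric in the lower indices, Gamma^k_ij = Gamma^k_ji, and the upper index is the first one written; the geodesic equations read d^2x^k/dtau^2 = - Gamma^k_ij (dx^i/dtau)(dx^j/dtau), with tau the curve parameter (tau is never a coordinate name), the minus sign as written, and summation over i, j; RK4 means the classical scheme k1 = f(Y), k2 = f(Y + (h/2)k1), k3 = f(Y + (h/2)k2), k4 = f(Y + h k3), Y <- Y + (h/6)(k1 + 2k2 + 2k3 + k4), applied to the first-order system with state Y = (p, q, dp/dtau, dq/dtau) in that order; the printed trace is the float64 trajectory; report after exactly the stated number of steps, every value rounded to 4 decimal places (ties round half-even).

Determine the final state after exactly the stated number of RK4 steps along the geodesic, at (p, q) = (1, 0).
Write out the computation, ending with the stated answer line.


f(Y) = (dp/dtau, dq/dtau, -Gamma^p_ij Y'^i Y'^j, -Gamma^q_ij Y'^i Y'^j) with the Gammas evaluated at the stage position; h = 0.150000; intermediate values shown to 6 dp
step 0: p = 1.0000, q = 0.0000, dp/dtau = -0.6250, dq/dtau = 2.0000
step 1:
  k1: at (p, q) = (1.000000, 0.000000), (dp/dtau, dq/dtau) = (-0.625000, 2.000000); Gamma_ppp = 0.000000, Gamma_ppq = 0.000000, Gamma_pqq = 0.000000, Gamma_qpp = 0.000000, Gamma_qpq = 0.000000, Gamma_qqq = 0.000000; k1 = (-0.625000, 2.000000, 0.000000, 0.000000)
  k2: at (p, q) = (0.953125, 0.150000), (dp/dtau, dq/dtau) = (-0.625000, 2.000000); Gamma_ppp = 0.000000, Gamma_ppq = 0.000000, Gamma_pqq = 0.000000, Gamma_qpp = 0.000000, Gamma_qpq = 0.000000, Gamma_qqq = 0.000000; k2 = (-0.625000, 2.000000, 0.000000, 0.000000)
  k3: at (p, q) = (0.953125, 0.150000), (dp/dtau, dq/dtau) = (-0.625000, 2.000000); Gamma_ppp = 0.000000, Gamma_ppq = 0.000000, Gamma_pqq = 0.000000, Gamma_qpp = 0.000000, Gamma_qpq = 0.000000, Gamma_qqq = 0.000000; k3 = (-0.625000, 2.000000, 0.000000, 0.000000)
  k4: at (p, q) = (0.906250, 0.300000), (dp/dtau, dq/dtau) = (-0.625000, 2.000000); Gamma_ppp = 0.000000, Gamma_ppq = 0.000000, Gamma_pqq = 0.000000, Gamma_qpp = 0.000000, Gamma_qpq = 0.000000, Gamma_qqq = 0.000000; k4 = (-0.625000, 2.000000, 0.000000, 0.000000)
  Y <- Y + (h/6)(k1 + 2k2 + 2k3 + k4): p = 0.9062, q = 0.3000, dp/dtau = -0.6250, dq/dtau = 2.0000
step 2:
  k1: at (p, q) = (0.906250, 0.300000), (dp/dtau, dq/dtau) = (-0.625000, 2.000000); Gamma_ppp = 0.000000, Gamma_ppq = 0.000000, Gamma_pqq = 0.000000, Gamma_qpp = 0.000000, Gamma_qpq = 0.000000, Gamma_qqq = 0.000000; k1 = (-0.625000, 2.000000, 0.000000, 0.000000)
  k2: at (p, q) = (0.859375, 0.450000), (dp/dtau, dq/dtau) = (-0.625000, 2.000000); Gamma_ppp = 0.000000, Gamma_ppq = 0.000000, Gamma_pqq = 0.000000, Gamma_qpp = 0.000000, Gamma_qpq = 0.000000, Gamma_qqq = 0.000000; k2 = (-0.625000, 2.000000, 0.000000, 0.000000)
  k3: at (p, q) = (0.859375, 0.450000), (dp/dtau, dq/dtau) = (-0.625000, 2.000000); Gamma_ppp = 0.000000, Gamma_ppq = 0.000000, Gamma_pqq = 0.000000, Gamma_qpp = 0.000000, Gamma_qpq = 0.000000, Gamma_qqq = 0.000000; k3 = (-0.625000, 2.000000, 0.000000, 0.000000)
  k4: at (p, q) = (0.812500, 0.600000), (dp/dtau, dq/dtau) = (-0.625000, 2.000000); Gamma_ppp = 0.000000, Gamma_ppq = 0.000000, Gamma_pqq = 0.000000, Gamma_qpp = 0.000000, Gamma_qpq = 0.000000, Gamma_qqq = 0.000000; k4 = (-0.625000, 2.000000, 0.000000, 0.000000)
  Y <- Y + (h/6)(k1 + 2k2 + 2k3 + k4): p = 0.8125, q = 0.6000, dp/dtau = -0.6250, dq/dtau = 2.0000
step 3:
  k1: at (p, q) = (0.812500, 0.600000), (dp/dtau, dq/dtau) = (-0.625000, 2.000000); Gamma_ppp = 0.000000, Gamma_ppq = 0.000000, Gamma_pqq = 0.000000, Gamma_qpp = 0.000000, Gamma_qpq = 0.000000, Gamma_qqq = 0.000000; k1 = (-0.625000, 2.000000, 0.000000, 0.000000)
  k2: at (p, q) = (0.765625, 0.750000), (dp/dtau, dq/dtau) = (-0.625000, 2.000000); Gamma_ppp = 0.000000, Gamma_ppq = 0.000000, Gamma_pqq = 0.000000, Gamma_qpp = 0.000000, Gamma_qpq = 0.000000, Gamma_qqq = 0.000000; k2 = (-0.625000, 2.000000, 0.000000, 0.000000)
  k3: at (p, q) = (0.765625, 0.750000), (dp/dtau, dq/dtau) = (-0.625000, 2.000000); Gamma_ppp = 0.000000, Gamma_ppq = 0.000000, Gamma_pqq = 0.000000, Gamma_qpp = 0.000000, Gamma_qpq = 0.000000, Gamma_qqq = 0.000000; k3 = (-0.625000, 2.000000, 0.000000, 0.000000)
  k4: at (p, q) = (0.718750, 0.900000), (dp/dtau, dq/dtau) = (-0.625000, 2.000000); Gamma_ppp = 0.000000, Gamma_ppq = 0.000000, Gamma_pqq = 0.000000, Gamma_qpp = 0.000000, Gamma_qpq = 0.000000, Gamma_qqq = 0.000000; k4 = (-0.625000, 2.000000, 0.000000, 0.000000)
  Y <- Y + (h/6)(k1 + 2k2 + 2k3 + k4): p = 0.7188, q = 0.9000, dp/dtau = -0.6250, dq/dtau = 2.0000
step 4:
  k1: at (p, q) = (0.718750, 0.900000), (dp/dtau, dq/dtau) = (-0.625000, 2.000000); Gamma_ppp = 0.000000, Gamma_ppq = 0.000000, Gamma_pqq = 0.000000, Gamma_qpp = 0.000000, Gamma_qpq = 0.000000, Gamma_qqq = 0.000000; k1 = (-0.625000, 2.000000, 0.000000, 0.000000)
  k2: at (p, q) = (0.671875, 1.050000), (dp/dtau, dq/dtau) = (-0.625000, 2.000000); Gamma_ppp = 0.000000, Gamma_ppq = 0.000000, Gamma_pqq = 0.000000, Gamma_qpp = 0.000000, Gamma_qpq = 0.000000, Gamma_qqq = 0.000000; k2 = (-0.625000, 2.000000, 0.000000, 0.000000)
  k3: at (p, q) = (0.671875, 1.050000), (dp/dtau, dq/dtau) = (-0.625000, 2.000000); Gamma_ppp = 0.000000, Gamma_ppq = 0.000000, Gamma_pqq = 0.000000, Gamma_qpp = 0.000000, Gamma_qpq = 0.000000, Gamma_qqq = 0.000000; k3 = (-0.625000, 2.000000, 0.000000, 0.000000)
  k4: at (p, q) = (0.625000, 1.200000), (dp/dtau, dq/dtau) = (-0.625000, 2.000000); Gamma_ppp = 0.000000, Gamma_ppq = 0.000000, Gamma_pqq = 0.000000, Gamma_qpp = 0.000000, Gamma_qpq = 0.000000, Gamma_qqq = 0.000000; k4 = (-0.625000, 2.000000, 0.000000, 0.000000)
  Y <- Y + (h/6)(k1 + 2k2 + 2k3 + k4): p = 0.6250, q = 1.2000, dp/dtau = -0.6250, dq/dtau = 2.0000

Answer: p = 0.6250, q = 1.2000, dp/dtau = -0.6250, dq/dtau = 2.0000


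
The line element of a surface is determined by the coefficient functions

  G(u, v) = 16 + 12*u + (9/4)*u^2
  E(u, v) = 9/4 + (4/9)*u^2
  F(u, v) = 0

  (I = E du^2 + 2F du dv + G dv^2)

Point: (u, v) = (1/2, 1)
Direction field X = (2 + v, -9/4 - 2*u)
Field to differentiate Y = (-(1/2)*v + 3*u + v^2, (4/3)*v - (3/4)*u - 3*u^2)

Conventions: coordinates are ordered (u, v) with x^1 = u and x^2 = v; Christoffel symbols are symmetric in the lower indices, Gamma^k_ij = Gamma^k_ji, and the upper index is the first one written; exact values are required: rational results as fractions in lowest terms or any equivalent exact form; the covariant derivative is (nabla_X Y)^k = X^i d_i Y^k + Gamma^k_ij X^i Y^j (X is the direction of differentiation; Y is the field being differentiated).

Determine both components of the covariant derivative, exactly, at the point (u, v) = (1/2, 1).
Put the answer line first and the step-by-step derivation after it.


Answer: (nabla_X Y)^u = 36627/5440, (nabla_X Y)^v = -994/57

E = 85/36, F = 0, G = 361/16 at the point
E_u = 4/9, E_v = 0, F_u = 0, F_v = 0, G_u = 57/4, G_v = 0
EG - F^2 = 30685/576;  g^inv = (576/30685) * [[361/16, 0], [0, 85/36]]
first-kind symbols [ij,l] = (1/2)(d_i g_jl + d_j g_il - d_l g_ij): [uu,u] = E_u/2 = 2/9, [uu,v] = F_u - E_v/2 = 0, [uv,u] = E_v/2 = 0, [uv,v] = G_u/2 = 57/8, [vv,u] = F_v - G_u/2 = -57/8, [vv,v] = G_v/2 = 0
Gamma^u_ij = (G*[ij,u] - F*[ij,v])/(EG - F^2), Gamma^v_ij = (E*[ij,v] - F*[ij,u])/(EG - F^2)
Gamma_uuu = 8/85, Gamma_uuv = 0, Gamma_uvv = -513/170, Gamma_vuu = 0, Gamma_vuv = 6/19, Gamma_vvv = 0
X = (3, -13/4), Y = (2, 5/24) at the point


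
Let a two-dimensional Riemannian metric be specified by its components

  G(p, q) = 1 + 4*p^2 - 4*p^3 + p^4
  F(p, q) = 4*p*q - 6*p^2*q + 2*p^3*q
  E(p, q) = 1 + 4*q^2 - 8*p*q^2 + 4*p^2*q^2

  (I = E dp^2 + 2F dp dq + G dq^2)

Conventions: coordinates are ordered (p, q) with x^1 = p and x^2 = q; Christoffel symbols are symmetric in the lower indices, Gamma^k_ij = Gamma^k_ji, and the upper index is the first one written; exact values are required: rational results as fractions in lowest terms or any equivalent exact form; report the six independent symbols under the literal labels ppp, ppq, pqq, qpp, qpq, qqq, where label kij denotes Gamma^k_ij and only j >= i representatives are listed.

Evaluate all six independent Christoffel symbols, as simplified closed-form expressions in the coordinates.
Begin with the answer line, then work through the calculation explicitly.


Answer: Gamma_ppp = (4*p*q^2 - 4*q^2)/(p^4 - 4*p^3 + 4*p^2*q^2 + 4*p^2 - 8*p*q^2 + 4*q^2 + 1), Gamma_ppq = (4*p^2*q - 8*p*q + 4*q)/(p^4 - 4*p^3 + 4*p^2*q^2 + 4*p^2 - 8*p*q^2 + 4*q^2 + 1), Gamma_pqq = 0, Gamma_qpp = (2*p^2*q - 4*p*q)/(p^4 - 4*p^3 + 4*p^2*q^2 + 4*p^2 - 8*p*q^2 + 4*q^2 + 1), Gamma_qpq = (2*p^3 - 6*p^2 + 4*p)/(p^4 - 4*p^3 + 4*p^2*q^2 + 4*p^2 - 8*p*q^2 + 4*q^2 + 1), Gamma_qqq = 0

E = 1 + 4*q^2 - 8*p*q^2 + 4*p^2*q^2; F = 4*p*q - 6*p^2*q + 2*p^3*q; G = 1 + 4*p^2 - 4*p^3 + p^4
Gamma^k_ij = (1/2) g^{kl} (d_i g_jl + d_j g_il - d_l g_ij), with g^inv = (1/(EG-F^2)) [[G, -F], [-F, E]]
first partials: E_p = -8*q^2 + 8*p*q^2, E_q = 8*q - 16*p*q + 8*p^2*q, F_p = 4*q - 12*p*q + 6*p^2*q, F_q = 4*p - 6*p^2 + 2*p^3, G_p = 8*p - 12*p^2 + 4*p^3, G_q = 0
D = EG - F^2 = 1 + 4*q^2 + 4*p^2 - 8*p*q^2 - 4*p^3 + 4*p^2*q^2 + p^4
expanded: Gamma^p_pp = (G E_p - 2F F_p + F E_q)/(2D), Gamma^p_pq = (G E_q - F G_p)/(2D), Gamma^p_qq = (2G F_q - G G_p - F G_q)/(2D), Gamma^q_pp = (2E F_p - E E_q - F E_p)/(2D), Gamma^q_pq = (E G_p - F E_q)/(2D), Gamma^q_qq = (E G_q - 2F F_q + F G_p)/(2D); substitute and cancel common factors


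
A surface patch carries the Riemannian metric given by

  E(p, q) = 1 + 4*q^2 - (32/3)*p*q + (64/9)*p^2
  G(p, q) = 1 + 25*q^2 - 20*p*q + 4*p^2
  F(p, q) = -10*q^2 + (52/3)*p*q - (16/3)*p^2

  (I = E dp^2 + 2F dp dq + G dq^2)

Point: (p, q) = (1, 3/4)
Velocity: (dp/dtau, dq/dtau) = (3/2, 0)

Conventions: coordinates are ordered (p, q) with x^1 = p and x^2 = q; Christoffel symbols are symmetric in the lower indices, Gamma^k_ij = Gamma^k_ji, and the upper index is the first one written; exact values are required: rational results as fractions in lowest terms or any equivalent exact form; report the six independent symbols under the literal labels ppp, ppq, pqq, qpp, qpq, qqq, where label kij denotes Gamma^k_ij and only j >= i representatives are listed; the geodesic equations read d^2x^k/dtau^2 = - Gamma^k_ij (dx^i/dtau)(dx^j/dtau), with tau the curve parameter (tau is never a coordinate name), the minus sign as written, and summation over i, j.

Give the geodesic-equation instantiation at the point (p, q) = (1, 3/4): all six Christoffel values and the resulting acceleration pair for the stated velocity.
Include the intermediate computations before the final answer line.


E = 85/36, F = 49/24, G = 65/16 at the point
E_p = 56/9, E_q = -14/3, F_p = 7/3, F_q = 7/3, G_p = -7, G_q = 35/2
EG - F^2 = 781/144;  g^inv = (144/781) * [[65/16, -49/24], [-49/24, 85/36]]
first-kind symbols [ij,l] = (1/2)(d_i g_jl + d_j g_il - d_l g_ij): [pp,p] = E_p/2 = 28/9, [pp,q] = F_p - E_q/2 = 14/3, [pq,p] = E_q/2 = -7/3, [pq,q] = G_p/2 = -7/2, [qq,p] = F_q - G_p/2 = 35/6, [qq,q] = G_q/2 = 35/4
Gamma^p_ij = (G*[ij,p] - F*[ij,q])/(EG - F^2), Gamma^q_ij = (E*[ij,q] - F*[ij,p])/(EG - F^2)
Gamma_ppp = 448/781, Gamma_ppq = -336/781, Gamma_pqq = 840/781, Gamma_qpp = 672/781, Gamma_qpq = -504/781, Gamma_qqq = 1260/781
d^2p/dtau^2 = -(Gamma_ppp*(3/2)^2 + 2*Gamma_ppq*(3/2)*(0) + Gamma_pqq*(0)^2) = -1008/781
d^2q/dtau^2 = -(Gamma_qpp*(3/2)^2 + 2*Gamma_qpq*(3/2)*(0) + Gamma_qqq*(0)^2) = -1512/781

Answer: Gamma_ppp = 448/781, Gamma_ppq = -336/781, Gamma_pqq = 840/781, Gamma_qpp = 672/781, Gamma_qpq = -504/781, Gamma_qqq = 1260/781; accelerations (d^2p/dtau^2, d^2q/dtau^2) = (-1008/781, -1512/781)


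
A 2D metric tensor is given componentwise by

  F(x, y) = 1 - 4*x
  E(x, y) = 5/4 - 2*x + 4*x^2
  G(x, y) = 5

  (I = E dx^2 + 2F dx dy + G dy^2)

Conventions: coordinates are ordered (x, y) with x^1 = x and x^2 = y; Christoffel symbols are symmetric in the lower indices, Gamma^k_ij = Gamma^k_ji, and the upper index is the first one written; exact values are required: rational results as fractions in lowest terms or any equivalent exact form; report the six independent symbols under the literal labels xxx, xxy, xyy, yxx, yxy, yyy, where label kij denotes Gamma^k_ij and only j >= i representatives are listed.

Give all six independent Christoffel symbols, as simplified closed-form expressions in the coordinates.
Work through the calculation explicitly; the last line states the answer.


E = 5/4 - 2*x + 4*x^2; F = 1 - 4*x; G = 5
Gamma^k_ij = (1/2) g^{kl} (d_i g_jl + d_j g_il - d_l g_ij), with g^inv = (1/(EG-F^2)) [[G, -F], [-F, E]]
first partials: E_x = -2 + 8*x, E_y = 0, F_x = -4, F_y = 0, G_x = 0, G_y = 0
D = EG - F^2 = 21/4 - 2*x + 4*x^2
expanded: Gamma^x_xx = (G E_x - 2F F_x + F E_y)/(2D), Gamma^x_xy = (G E_y - F G_x)/(2D), Gamma^x_yy = (2G F_y - G G_x - F G_y)/(2D), Gamma^y_xx = (2E F_x - E E_y - F E_x)/(2D), Gamma^y_xy = (E G_x - F E_y)/(2D), Gamma^y_yy = (E G_y - 2F F_y + F G_x)/(2D); substitute and cancel common factors

Answer: Gamma_xxx = (16*x - 4)/(16*x^2 - 8*x + 21), Gamma_xxy = 0, Gamma_xyy = 0, Gamma_yxx = -16/(16*x^2 - 8*x + 21), Gamma_yxy = 0, Gamma_yyy = 0


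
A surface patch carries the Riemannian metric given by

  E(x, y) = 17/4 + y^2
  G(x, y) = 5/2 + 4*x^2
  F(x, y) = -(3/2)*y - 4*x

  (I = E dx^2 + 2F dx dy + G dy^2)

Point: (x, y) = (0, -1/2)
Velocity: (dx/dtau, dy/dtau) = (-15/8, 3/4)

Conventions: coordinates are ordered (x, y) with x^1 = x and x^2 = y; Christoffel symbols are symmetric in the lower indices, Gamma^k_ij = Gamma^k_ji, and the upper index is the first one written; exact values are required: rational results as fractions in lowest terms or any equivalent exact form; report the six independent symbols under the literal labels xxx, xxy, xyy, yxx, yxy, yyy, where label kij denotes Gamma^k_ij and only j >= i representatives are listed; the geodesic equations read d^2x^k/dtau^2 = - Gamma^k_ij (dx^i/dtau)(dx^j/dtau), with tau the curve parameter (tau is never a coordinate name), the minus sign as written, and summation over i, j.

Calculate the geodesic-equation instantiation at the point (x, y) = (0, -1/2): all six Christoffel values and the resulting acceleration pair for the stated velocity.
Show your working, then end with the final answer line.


E = 9/2, F = 3/4, G = 5/2 at the point
E_x = 0, E_y = -1, F_x = -4, F_y = -3/2, G_x = 0, G_y = 0
EG - F^2 = 171/16;  g^inv = (16/171) * [[5/2, -3/4], [-3/4, 9/2]]
first-kind symbols [ij,l] = (1/2)(d_i g_jl + d_j g_il - d_l g_ij): [xx,x] = E_x/2 = 0, [xx,y] = F_x - E_y/2 = -7/2, [xy,x] = E_y/2 = -1/2, [xy,y] = G_x/2 = 0, [yy,x] = F_y - G_x/2 = -3/2, [yy,y] = G_y/2 = 0
Gamma^x_ij = (G*[ij,x] - F*[ij,y])/(EG - F^2), Gamma^y_ij = (E*[ij,y] - F*[ij,x])/(EG - F^2)
Gamma_xxx = 14/57, Gamma_xxy = -20/171, Gamma_xyy = -20/57, Gamma_yxx = -28/19, Gamma_yxy = 2/57, Gamma_yyy = 2/19
d^2x/dtau^2 = -(Gamma_xxx*(-15/8)^2 + 2*Gamma_xxy*(-15/8)*(3/4) + Gamma_xyy*(3/4)^2) = -605/608
d^2y/dtau^2 = -(Gamma_yxx*(-15/8)^2 + 2*Gamma_yxy*(-15/8)*(3/4) + Gamma_yyy*(3/4)^2) = 1587/304

Answer: Gamma_xxx = 14/57, Gamma_xxy = -20/171, Gamma_xyy = -20/57, Gamma_yxx = -28/19, Gamma_yxy = 2/57, Gamma_yyy = 2/19; accelerations (d^2x/dtau^2, d^2y/dtau^2) = (-605/608, 1587/304)


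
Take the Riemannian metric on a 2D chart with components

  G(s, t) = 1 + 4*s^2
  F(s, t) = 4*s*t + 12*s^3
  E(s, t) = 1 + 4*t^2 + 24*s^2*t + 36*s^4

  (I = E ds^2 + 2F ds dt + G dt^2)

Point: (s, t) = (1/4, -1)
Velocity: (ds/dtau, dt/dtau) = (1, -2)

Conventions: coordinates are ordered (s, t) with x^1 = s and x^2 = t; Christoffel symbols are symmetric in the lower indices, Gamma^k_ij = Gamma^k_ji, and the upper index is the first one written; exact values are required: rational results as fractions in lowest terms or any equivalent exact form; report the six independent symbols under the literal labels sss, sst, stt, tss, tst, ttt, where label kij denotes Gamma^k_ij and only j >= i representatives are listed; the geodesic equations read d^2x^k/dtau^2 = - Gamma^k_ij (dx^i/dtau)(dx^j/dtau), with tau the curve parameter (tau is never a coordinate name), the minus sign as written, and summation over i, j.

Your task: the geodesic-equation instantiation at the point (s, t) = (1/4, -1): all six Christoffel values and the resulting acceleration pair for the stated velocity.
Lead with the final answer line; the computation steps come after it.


Answer: Gamma_sss = -104/83, Gamma_sst = -208/249, Gamma_stt = 0, Gamma_tss = 32/83, Gamma_tst = 64/249, Gamma_ttt = 0; accelerations (d^2s/dtau^2, d^2t/dtau^2) = (-520/249, 160/249)

E = 233/64, F = -13/16, G = 5/4 at the point
E_s = -39/4, E_t = -13/2, F_s = -7/4, F_t = 1, G_s = 2, G_t = 0
EG - F^2 = 249/64;  g^inv = (64/249) * [[5/4, 13/16], [13/16, 233/64]]
first-kind symbols [ij,l] = (1/2)(d_i g_jl + d_j g_il - d_l g_ij): [ss,s] = E_s/2 = -39/8, [ss,t] = F_s - E_t/2 = 3/2, [st,s] = E_t/2 = -13/4, [st,t] = G_s/2 = 1, [tt,s] = F_t - G_s/2 = 0, [tt,t] = G_t/2 = 0
Gamma^s_ij = (G*[ij,s] - F*[ij,t])/(EG - F^2), Gamma^t_ij = (E*[ij,t] - F*[ij,s])/(EG - F^2)
Gamma_sss = -104/83, Gamma_sst = -208/249, Gamma_stt = 0, Gamma_tss = 32/83, Gamma_tst = 64/249, Gamma_ttt = 0
d^2s/dtau^2 = -(Gamma_sss*(1)^2 + 2*Gamma_sst*(1)*(-2) + Gamma_stt*(-2)^2) = -520/249
d^2t/dtau^2 = -(Gamma_tss*(1)^2 + 2*Gamma_tst*(1)*(-2) + Gamma_ttt*(-2)^2) = 160/249


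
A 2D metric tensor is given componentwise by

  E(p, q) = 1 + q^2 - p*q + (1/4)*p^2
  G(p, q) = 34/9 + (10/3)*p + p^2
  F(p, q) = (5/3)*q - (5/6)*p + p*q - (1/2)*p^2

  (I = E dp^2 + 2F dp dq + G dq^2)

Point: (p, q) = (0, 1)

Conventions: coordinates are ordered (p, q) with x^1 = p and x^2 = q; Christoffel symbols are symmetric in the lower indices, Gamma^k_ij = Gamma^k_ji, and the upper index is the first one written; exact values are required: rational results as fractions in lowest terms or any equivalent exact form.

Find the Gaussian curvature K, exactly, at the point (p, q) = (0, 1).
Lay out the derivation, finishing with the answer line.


E = 2, F = 5/3, G = 34/9, EG - F^2 = 43/9 at the point
E_p = -1, E_q = 2, F_p = 1/6, F_q = 5/3, G_p = 10/3, G_q = 0
E_qq = 2, F_pq = 1, G_pp = 2
K follows from Brioschi's formula, (det M1 - det M2)/(EG - F^2)^2.
M1 = [[-E_qq/2 + F_pq - G_pp/2, E_p/2, F_p - E_q/2], [F_q - G_p/2, E, F], [G_q/2, F, G]] = [[-1, -1/2, -5/6], [0, 2, 5/3], [0, 5/3, 34/9]]; det M1 = -43/9
M2 = [[0, E_q/2, G_p/2], [E_q/2, E, F], [G_p/2, F, G]] = [[0, 1, 5/3], [1, 2, 5/3], [5/3, 5/3, 34/9]]; det M2 = -34/9
det M1 - det M2 = -1; K = -1 / (43/9)^2 = -81/1849

Answer: K = -81/1849


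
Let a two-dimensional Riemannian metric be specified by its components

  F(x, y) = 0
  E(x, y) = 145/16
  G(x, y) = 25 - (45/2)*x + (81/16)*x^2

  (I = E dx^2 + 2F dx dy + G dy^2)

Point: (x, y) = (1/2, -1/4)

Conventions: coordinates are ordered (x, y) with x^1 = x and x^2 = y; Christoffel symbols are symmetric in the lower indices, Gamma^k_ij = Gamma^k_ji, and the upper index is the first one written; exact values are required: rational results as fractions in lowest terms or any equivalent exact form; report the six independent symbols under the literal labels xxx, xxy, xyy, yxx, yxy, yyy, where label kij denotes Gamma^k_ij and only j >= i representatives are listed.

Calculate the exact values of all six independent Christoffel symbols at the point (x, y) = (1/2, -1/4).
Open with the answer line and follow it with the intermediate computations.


Answer: Gamma_xxx = 0, Gamma_xxy = 0, Gamma_xyy = 279/290, Gamma_yxx = 0, Gamma_yxy = -18/31, Gamma_yyy = 0

E = 145/16, F = 0, G = 961/64 at the point
E_x = 0, E_y = 0, F_x = 0, F_y = 0, G_x = -279/16, G_y = 0
EG - F^2 = 139345/1024;  g^inv = (1024/139345) * [[961/64, 0], [0, 145/16]]
first-kind symbols [ij,l] = (1/2)(d_i g_jl + d_j g_il - d_l g_ij): [xx,x] = E_x/2 = 0, [xx,y] = F_x - E_y/2 = 0, [xy,x] = E_y/2 = 0, [xy,y] = G_x/2 = -279/32, [yy,x] = F_y - G_x/2 = 279/32, [yy,y] = G_y/2 = 0
Gamma^x_ij = (G*[ij,x] - F*[ij,y])/(EG - F^2), Gamma^y_ij = (E*[ij,y] - F*[ij,x])/(EG - F^2)


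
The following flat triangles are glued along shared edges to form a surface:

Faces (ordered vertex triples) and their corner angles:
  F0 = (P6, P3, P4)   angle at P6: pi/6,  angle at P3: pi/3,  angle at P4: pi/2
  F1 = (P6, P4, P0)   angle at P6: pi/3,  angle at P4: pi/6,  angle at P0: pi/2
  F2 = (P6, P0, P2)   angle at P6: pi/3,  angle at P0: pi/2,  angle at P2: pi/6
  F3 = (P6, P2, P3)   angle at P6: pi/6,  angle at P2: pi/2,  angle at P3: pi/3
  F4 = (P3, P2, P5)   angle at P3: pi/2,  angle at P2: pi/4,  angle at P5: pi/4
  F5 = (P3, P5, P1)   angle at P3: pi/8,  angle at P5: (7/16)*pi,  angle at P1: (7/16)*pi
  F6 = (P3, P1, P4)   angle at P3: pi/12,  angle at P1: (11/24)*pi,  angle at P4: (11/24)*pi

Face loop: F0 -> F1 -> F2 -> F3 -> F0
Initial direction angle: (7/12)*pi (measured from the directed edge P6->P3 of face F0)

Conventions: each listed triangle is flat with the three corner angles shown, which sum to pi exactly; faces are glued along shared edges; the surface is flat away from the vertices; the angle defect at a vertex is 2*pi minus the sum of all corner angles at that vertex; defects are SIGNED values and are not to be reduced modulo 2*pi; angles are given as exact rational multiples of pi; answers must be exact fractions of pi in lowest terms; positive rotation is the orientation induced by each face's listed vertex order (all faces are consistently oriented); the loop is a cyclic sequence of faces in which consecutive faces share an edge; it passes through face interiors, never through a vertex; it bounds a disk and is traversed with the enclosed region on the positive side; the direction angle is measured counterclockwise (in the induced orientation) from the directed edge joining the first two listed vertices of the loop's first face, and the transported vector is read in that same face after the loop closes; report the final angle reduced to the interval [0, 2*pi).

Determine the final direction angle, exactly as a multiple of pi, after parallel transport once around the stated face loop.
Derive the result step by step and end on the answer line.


enclosed vertex P6: corner angles sum to pi, defect = 2*pi - pi = pi
holonomy = initial angle + sum of enclosed defects (mod 2*pi), positive in the induced orientation
final angle = (7/12)*pi + pi = (19/12)*pi (mod 2*pi)

Answer: final direction angle = (19/12)*pi


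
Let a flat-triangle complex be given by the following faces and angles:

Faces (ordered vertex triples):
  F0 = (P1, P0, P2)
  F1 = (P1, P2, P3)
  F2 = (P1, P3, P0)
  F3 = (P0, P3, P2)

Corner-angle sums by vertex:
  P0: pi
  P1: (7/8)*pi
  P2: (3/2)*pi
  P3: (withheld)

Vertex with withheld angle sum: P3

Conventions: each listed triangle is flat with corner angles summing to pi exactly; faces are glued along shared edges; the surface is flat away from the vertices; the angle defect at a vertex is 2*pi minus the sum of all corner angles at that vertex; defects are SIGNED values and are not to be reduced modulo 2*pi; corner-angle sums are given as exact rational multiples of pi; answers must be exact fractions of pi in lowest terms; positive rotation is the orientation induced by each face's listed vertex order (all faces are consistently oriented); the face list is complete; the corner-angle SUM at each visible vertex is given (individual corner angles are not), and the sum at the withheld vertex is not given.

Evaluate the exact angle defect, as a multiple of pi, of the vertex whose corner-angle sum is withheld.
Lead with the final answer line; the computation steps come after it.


Answer: defect(P3) = (11/8)*pi

V = 4, E = 6, F = 4; chi = V - E + F = 2
Gauss-Bonnet: total defect = 2*pi*chi = 4*pi; visible defects sum to (21/8)*pi


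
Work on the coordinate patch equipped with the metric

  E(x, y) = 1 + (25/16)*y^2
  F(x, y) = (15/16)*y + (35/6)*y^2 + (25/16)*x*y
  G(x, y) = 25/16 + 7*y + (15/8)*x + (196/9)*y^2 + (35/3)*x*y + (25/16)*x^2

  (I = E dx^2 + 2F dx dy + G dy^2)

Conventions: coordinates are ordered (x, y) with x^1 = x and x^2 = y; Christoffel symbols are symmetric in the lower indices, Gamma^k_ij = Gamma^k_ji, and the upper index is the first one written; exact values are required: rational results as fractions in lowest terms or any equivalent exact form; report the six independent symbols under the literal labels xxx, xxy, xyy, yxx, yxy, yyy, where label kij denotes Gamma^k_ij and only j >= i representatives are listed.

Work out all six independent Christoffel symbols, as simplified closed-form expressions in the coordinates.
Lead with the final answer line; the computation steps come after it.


Answer: Gamma_xxx = 0, Gamma_xxy = 225*y/(225*x^2 + 1680*x*y + 270*x + 3361*y^2 + 1008*y + 225), Gamma_xyy = 840*y/(225*x^2 + 1680*x*y + 270*x + 3361*y^2 + 1008*y + 225), Gamma_yxx = 0, Gamma_yxy = (225*x + 840*y + 135)/(225*x^2 + 1680*x*y + 270*x + 3361*y^2 + 1008*y + 225), Gamma_yyy = (840*x + 3136*y + 504)/(225*x^2 + 1680*x*y + 270*x + 3361*y^2 + 1008*y + 225)

E = 1 + (25/16)*y^2; F = (15/16)*y + (35/6)*y^2 + (25/16)*x*y; G = 25/16 + 7*y + (15/8)*x + (196/9)*y^2 + (35/3)*x*y + (25/16)*x^2
Gamma^k_ij = (1/2) g^{kl} (d_i g_jl + d_j g_il - d_l g_ij), with g^inv = (1/(EG-F^2)) [[G, -F], [-F, E]]
first partials: E_x = 0, E_y = (25/8)*y, F_x = (25/16)*y, F_y = 15/16 + (35/3)*y + (25/16)*x, G_x = 15/8 + (35/3)*y + (25/8)*x, G_y = 7 + (392/9)*y + (35/3)*x
D = EG - F^2 = 25/16 + 7*y + (15/8)*x + (3361/144)*y^2 + (35/3)*x*y + (25/16)*x^2
expanded: Gamma^x_xx = (G E_x - 2F F_x + F E_y)/(2D), Gamma^x_xy = (G E_y - F G_x)/(2D), Gamma^x_yy = (2G F_y - G G_x - F G_y)/(2D), Gamma^y_xx = (2E F_x - E E_y - F E_x)/(2D), Gamma^y_xy = (E G_x - F E_y)/(2D), Gamma^y_yy = (E G_y - 2F F_y + F G_x)/(2D); substitute and cancel common factors


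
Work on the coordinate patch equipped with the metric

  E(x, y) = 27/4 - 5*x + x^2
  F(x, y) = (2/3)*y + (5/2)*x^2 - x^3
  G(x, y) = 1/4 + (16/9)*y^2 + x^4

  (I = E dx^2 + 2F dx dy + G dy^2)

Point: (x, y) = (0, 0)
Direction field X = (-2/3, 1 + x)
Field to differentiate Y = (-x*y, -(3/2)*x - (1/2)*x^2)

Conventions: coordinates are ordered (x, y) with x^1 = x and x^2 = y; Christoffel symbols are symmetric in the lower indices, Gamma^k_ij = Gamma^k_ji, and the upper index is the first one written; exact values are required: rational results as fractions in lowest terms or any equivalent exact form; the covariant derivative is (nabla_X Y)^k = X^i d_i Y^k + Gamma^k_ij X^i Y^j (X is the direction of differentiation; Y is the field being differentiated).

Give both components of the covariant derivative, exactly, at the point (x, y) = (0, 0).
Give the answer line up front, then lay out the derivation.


Answer: (nabla_X Y)^x = 0, (nabla_X Y)^y = 1

E = 27/4, F = 0, G = 1/4 at the point
E_x = -5, E_y = 0, F_x = 0, F_y = 2/3, G_x = 0, G_y = 0
EG - F^2 = 27/16;  g^inv = (16/27) * [[1/4, 0], [0, 27/4]]
first-kind symbols [ij,l] = (1/2)(d_i g_jl + d_j g_il - d_l g_ij): [xx,x] = E_x/2 = -5/2, [xx,y] = F_x - E_y/2 = 0, [xy,x] = E_y/2 = 0, [xy,y] = G_x/2 = 0, [yy,x] = F_y - G_x/2 = 2/3, [yy,y] = G_y/2 = 0
Gamma^x_ij = (G*[ij,x] - F*[ij,y])/(EG - F^2), Gamma^y_ij = (E*[ij,y] - F*[ij,x])/(EG - F^2)
Gamma_xxx = -10/27, Gamma_xxy = 0, Gamma_xyy = 8/81, Gamma_yxx = 0, Gamma_yxy = 0, Gamma_yyy = 0
X = (-2/3, 1), Y = (0, 0) at the point


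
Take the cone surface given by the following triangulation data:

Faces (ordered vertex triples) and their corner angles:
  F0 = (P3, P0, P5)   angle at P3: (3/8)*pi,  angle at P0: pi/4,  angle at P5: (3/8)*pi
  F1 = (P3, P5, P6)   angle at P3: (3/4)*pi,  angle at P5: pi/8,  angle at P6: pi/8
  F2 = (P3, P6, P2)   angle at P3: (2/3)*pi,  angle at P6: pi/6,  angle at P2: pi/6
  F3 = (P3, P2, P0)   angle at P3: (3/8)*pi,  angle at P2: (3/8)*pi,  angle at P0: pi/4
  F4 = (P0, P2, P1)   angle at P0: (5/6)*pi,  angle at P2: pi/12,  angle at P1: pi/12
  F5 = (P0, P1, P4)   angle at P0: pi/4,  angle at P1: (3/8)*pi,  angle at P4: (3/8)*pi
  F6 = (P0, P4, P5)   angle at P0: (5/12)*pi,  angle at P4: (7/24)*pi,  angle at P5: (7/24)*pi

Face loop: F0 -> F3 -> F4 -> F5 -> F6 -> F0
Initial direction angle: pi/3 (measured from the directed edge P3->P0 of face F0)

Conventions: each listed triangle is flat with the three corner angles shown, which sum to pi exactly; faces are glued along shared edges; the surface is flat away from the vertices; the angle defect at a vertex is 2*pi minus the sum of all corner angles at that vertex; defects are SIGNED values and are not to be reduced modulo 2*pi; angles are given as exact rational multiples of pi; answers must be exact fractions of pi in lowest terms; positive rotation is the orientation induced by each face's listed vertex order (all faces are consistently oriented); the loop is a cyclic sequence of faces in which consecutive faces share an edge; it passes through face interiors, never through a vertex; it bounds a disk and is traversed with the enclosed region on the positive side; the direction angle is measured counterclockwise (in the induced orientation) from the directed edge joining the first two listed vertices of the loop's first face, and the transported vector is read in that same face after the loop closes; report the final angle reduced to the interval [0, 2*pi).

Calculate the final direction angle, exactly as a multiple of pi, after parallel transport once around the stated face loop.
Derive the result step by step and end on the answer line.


enclosed vertex P0: corner angles sum to 2*pi, defect = 2*pi - 2*pi = 0
holonomy = initial angle + sum of enclosed defects (mod 2*pi), positive in the induced orientation
final angle = pi/3 + 0 = pi/3 (mod 2*pi)

Answer: final direction angle = pi/3


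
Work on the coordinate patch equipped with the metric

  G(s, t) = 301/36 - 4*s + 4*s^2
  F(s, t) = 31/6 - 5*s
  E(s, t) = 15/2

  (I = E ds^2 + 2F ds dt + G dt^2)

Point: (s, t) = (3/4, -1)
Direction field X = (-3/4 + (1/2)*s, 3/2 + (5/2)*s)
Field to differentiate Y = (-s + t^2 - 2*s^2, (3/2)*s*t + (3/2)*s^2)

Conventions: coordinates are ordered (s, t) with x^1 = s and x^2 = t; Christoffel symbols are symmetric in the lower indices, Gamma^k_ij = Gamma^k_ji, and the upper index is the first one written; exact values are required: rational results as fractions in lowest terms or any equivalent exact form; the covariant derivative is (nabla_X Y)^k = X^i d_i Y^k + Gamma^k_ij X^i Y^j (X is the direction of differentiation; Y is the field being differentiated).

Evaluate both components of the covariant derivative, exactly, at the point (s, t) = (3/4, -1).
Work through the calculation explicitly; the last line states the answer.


E = 15/2, F = 17/12, G = 137/18 at the point
E_s = 0, E_t = 0, F_s = -5, F_t = 0, G_s = 2, G_t = 0
EG - F^2 = 7931/144;  g^inv = (144/7931) * [[137/18, -17/12], [-17/12, 15/2]]
first-kind symbols [ij,l] = (1/2)(d_i g_jl + d_j g_il - d_l g_ij): [ss,s] = E_s/2 = 0, [ss,t] = F_s - E_t/2 = -5, [st,s] = E_t/2 = 0, [st,t] = G_s/2 = 1, [tt,s] = F_t - G_s/2 = -1, [tt,t] = G_t/2 = 0
Gamma^s_ij = (G*[ij,s] - F*[ij,t])/(EG - F^2), Gamma^t_ij = (E*[ij,t] - F*[ij,s])/(EG - F^2)
Gamma_sss = 1020/7931, Gamma_sst = -204/7931, Gamma_stt = -1096/7931, Gamma_tss = -5400/7931, Gamma_tst = 1080/7931, Gamma_ttt = 204/7931
X = (-3/8, 27/8), Y = (-7/8, -9/32) at the point

Answer: (nabla_X Y)^s = -362805/72512, (nabla_X Y)^t = 52209/18128
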